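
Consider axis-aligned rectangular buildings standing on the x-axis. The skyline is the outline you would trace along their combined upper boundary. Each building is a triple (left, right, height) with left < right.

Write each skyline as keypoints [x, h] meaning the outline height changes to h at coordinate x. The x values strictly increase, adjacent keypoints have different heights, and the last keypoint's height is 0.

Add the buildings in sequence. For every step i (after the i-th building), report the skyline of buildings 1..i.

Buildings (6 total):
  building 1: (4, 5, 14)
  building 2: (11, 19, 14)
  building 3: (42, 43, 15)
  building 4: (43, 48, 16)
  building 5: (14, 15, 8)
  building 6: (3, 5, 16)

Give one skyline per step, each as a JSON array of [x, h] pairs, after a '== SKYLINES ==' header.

== SKYLINES ==
[[4,14],[5,0]]
[[4,14],[5,0],[11,14],[19,0]]
[[4,14],[5,0],[11,14],[19,0],[42,15],[43,0]]
[[4,14],[5,0],[11,14],[19,0],[42,15],[43,16],[48,0]]
[[4,14],[5,0],[11,14],[19,0],[42,15],[43,16],[48,0]]
[[3,16],[5,0],[11,14],[19,0],[42,15],[43,16],[48,0]]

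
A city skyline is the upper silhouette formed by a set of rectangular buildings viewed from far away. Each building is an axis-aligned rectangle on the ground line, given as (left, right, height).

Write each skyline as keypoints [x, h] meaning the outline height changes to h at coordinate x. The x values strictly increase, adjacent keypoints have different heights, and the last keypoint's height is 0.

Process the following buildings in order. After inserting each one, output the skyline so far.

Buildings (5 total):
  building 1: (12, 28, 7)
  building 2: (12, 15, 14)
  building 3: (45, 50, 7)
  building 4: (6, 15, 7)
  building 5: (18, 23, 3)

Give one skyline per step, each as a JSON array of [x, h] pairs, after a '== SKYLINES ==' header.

== SKYLINES ==
[[12,7],[28,0]]
[[12,14],[15,7],[28,0]]
[[12,14],[15,7],[28,0],[45,7],[50,0]]
[[6,7],[12,14],[15,7],[28,0],[45,7],[50,0]]
[[6,7],[12,14],[15,7],[28,0],[45,7],[50,0]]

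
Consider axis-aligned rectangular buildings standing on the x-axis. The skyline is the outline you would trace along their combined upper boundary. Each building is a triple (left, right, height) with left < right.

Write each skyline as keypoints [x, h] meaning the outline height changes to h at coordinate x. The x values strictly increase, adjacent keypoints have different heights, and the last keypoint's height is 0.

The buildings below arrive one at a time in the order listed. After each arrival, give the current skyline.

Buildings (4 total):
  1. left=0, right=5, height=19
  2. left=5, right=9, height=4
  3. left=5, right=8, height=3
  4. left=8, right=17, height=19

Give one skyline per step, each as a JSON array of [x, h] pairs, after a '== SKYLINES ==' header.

== SKYLINES ==
[[0,19],[5,0]]
[[0,19],[5,4],[9,0]]
[[0,19],[5,4],[9,0]]
[[0,19],[5,4],[8,19],[17,0]]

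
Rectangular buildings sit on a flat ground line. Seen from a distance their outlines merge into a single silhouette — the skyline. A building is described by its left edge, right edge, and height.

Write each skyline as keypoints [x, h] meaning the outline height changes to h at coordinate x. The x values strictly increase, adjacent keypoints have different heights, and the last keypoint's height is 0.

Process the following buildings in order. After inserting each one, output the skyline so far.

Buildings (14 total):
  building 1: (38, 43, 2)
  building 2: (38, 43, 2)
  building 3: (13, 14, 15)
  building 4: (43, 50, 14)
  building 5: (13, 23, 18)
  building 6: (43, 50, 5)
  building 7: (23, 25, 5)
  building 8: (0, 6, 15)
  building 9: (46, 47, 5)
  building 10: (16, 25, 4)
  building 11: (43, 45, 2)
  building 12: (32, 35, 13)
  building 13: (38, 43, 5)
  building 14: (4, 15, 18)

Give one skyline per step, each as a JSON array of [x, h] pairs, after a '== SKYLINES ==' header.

== SKYLINES ==
[[38,2],[43,0]]
[[38,2],[43,0]]
[[13,15],[14,0],[38,2],[43,0]]
[[13,15],[14,0],[38,2],[43,14],[50,0]]
[[13,18],[23,0],[38,2],[43,14],[50,0]]
[[13,18],[23,0],[38,2],[43,14],[50,0]]
[[13,18],[23,5],[25,0],[38,2],[43,14],[50,0]]
[[0,15],[6,0],[13,18],[23,5],[25,0],[38,2],[43,14],[50,0]]
[[0,15],[6,0],[13,18],[23,5],[25,0],[38,2],[43,14],[50,0]]
[[0,15],[6,0],[13,18],[23,5],[25,0],[38,2],[43,14],[50,0]]
[[0,15],[6,0],[13,18],[23,5],[25,0],[38,2],[43,14],[50,0]]
[[0,15],[6,0],[13,18],[23,5],[25,0],[32,13],[35,0],[38,2],[43,14],[50,0]]
[[0,15],[6,0],[13,18],[23,5],[25,0],[32,13],[35,0],[38,5],[43,14],[50,0]]
[[0,15],[4,18],[23,5],[25,0],[32,13],[35,0],[38,5],[43,14],[50,0]]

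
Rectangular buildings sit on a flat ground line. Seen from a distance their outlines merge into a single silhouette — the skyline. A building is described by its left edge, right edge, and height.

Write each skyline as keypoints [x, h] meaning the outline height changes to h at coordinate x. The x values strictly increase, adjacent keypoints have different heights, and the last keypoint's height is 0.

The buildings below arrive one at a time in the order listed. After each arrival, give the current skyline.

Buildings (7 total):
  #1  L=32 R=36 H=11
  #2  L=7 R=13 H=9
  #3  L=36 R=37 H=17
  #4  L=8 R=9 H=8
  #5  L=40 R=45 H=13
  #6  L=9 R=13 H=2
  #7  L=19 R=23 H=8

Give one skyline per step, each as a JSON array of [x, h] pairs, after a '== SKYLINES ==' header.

== SKYLINES ==
[[32,11],[36,0]]
[[7,9],[13,0],[32,11],[36,0]]
[[7,9],[13,0],[32,11],[36,17],[37,0]]
[[7,9],[13,0],[32,11],[36,17],[37,0]]
[[7,9],[13,0],[32,11],[36,17],[37,0],[40,13],[45,0]]
[[7,9],[13,0],[32,11],[36,17],[37,0],[40,13],[45,0]]
[[7,9],[13,0],[19,8],[23,0],[32,11],[36,17],[37,0],[40,13],[45,0]]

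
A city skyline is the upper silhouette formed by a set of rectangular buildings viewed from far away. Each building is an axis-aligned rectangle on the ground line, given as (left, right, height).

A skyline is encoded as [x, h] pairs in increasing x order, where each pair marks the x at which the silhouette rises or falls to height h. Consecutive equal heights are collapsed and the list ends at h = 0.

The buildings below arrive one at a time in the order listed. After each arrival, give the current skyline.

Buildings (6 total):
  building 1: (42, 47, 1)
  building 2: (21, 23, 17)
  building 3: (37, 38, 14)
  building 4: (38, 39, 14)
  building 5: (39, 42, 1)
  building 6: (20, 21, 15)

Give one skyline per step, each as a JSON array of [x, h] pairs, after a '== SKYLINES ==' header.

== SKYLINES ==
[[42,1],[47,0]]
[[21,17],[23,0],[42,1],[47,0]]
[[21,17],[23,0],[37,14],[38,0],[42,1],[47,0]]
[[21,17],[23,0],[37,14],[39,0],[42,1],[47,0]]
[[21,17],[23,0],[37,14],[39,1],[47,0]]
[[20,15],[21,17],[23,0],[37,14],[39,1],[47,0]]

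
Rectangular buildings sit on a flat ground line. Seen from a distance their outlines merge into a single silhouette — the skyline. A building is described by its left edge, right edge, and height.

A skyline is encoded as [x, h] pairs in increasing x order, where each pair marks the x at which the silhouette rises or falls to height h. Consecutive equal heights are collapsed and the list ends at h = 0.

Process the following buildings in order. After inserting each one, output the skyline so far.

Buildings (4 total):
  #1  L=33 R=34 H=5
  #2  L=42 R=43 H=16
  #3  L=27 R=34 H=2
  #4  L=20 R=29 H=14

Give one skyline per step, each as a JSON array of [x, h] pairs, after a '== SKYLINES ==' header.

== SKYLINES ==
[[33,5],[34,0]]
[[33,5],[34,0],[42,16],[43,0]]
[[27,2],[33,5],[34,0],[42,16],[43,0]]
[[20,14],[29,2],[33,5],[34,0],[42,16],[43,0]]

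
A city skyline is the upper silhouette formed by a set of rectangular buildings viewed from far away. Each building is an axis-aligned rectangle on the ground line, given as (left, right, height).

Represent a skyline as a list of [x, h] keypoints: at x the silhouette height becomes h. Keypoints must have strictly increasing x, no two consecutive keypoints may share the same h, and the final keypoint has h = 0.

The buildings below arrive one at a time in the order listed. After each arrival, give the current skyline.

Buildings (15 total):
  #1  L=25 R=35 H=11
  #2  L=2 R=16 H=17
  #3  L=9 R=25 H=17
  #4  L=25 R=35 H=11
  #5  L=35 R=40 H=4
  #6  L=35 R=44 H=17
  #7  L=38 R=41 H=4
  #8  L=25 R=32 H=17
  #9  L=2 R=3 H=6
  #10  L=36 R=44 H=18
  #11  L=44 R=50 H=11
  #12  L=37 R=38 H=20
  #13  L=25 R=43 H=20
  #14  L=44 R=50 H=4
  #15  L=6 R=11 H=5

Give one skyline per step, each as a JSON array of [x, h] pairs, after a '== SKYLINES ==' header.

== SKYLINES ==
[[25,11],[35,0]]
[[2,17],[16,0],[25,11],[35,0]]
[[2,17],[25,11],[35,0]]
[[2,17],[25,11],[35,0]]
[[2,17],[25,11],[35,4],[40,0]]
[[2,17],[25,11],[35,17],[44,0]]
[[2,17],[25,11],[35,17],[44,0]]
[[2,17],[32,11],[35,17],[44,0]]
[[2,17],[32,11],[35,17],[44,0]]
[[2,17],[32,11],[35,17],[36,18],[44,0]]
[[2,17],[32,11],[35,17],[36,18],[44,11],[50,0]]
[[2,17],[32,11],[35,17],[36,18],[37,20],[38,18],[44,11],[50,0]]
[[2,17],[25,20],[43,18],[44,11],[50,0]]
[[2,17],[25,20],[43,18],[44,11],[50,0]]
[[2,17],[25,20],[43,18],[44,11],[50,0]]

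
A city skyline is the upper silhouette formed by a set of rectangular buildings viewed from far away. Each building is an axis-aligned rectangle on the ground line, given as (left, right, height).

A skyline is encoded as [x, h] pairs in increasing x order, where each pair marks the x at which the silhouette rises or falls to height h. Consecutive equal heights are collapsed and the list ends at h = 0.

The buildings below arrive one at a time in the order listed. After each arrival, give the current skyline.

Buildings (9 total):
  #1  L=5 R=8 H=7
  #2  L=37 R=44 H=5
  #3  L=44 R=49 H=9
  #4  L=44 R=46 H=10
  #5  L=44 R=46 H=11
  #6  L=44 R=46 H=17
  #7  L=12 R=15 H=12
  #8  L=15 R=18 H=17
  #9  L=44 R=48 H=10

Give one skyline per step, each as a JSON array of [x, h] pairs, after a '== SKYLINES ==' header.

== SKYLINES ==
[[5,7],[8,0]]
[[5,7],[8,0],[37,5],[44,0]]
[[5,7],[8,0],[37,5],[44,9],[49,0]]
[[5,7],[8,0],[37,5],[44,10],[46,9],[49,0]]
[[5,7],[8,0],[37,5],[44,11],[46,9],[49,0]]
[[5,7],[8,0],[37,5],[44,17],[46,9],[49,0]]
[[5,7],[8,0],[12,12],[15,0],[37,5],[44,17],[46,9],[49,0]]
[[5,7],[8,0],[12,12],[15,17],[18,0],[37,5],[44,17],[46,9],[49,0]]
[[5,7],[8,0],[12,12],[15,17],[18,0],[37,5],[44,17],[46,10],[48,9],[49,0]]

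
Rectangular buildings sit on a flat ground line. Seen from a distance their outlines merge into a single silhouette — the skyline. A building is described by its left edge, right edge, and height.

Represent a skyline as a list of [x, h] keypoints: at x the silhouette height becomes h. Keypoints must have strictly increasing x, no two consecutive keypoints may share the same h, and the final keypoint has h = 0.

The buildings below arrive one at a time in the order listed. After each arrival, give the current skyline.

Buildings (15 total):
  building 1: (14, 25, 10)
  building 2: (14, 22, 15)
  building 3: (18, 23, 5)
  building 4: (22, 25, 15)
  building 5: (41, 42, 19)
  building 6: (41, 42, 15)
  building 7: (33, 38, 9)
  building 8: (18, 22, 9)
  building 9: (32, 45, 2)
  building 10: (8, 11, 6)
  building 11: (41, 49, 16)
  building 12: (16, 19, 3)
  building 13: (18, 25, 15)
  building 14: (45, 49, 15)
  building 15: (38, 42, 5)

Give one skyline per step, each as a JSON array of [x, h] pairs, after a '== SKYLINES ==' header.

== SKYLINES ==
[[14,10],[25,0]]
[[14,15],[22,10],[25,0]]
[[14,15],[22,10],[25,0]]
[[14,15],[25,0]]
[[14,15],[25,0],[41,19],[42,0]]
[[14,15],[25,0],[41,19],[42,0]]
[[14,15],[25,0],[33,9],[38,0],[41,19],[42,0]]
[[14,15],[25,0],[33,9],[38,0],[41,19],[42,0]]
[[14,15],[25,0],[32,2],[33,9],[38,2],[41,19],[42,2],[45,0]]
[[8,6],[11,0],[14,15],[25,0],[32,2],[33,9],[38,2],[41,19],[42,2],[45,0]]
[[8,6],[11,0],[14,15],[25,0],[32,2],[33,9],[38,2],[41,19],[42,16],[49,0]]
[[8,6],[11,0],[14,15],[25,0],[32,2],[33,9],[38,2],[41,19],[42,16],[49,0]]
[[8,6],[11,0],[14,15],[25,0],[32,2],[33,9],[38,2],[41,19],[42,16],[49,0]]
[[8,6],[11,0],[14,15],[25,0],[32,2],[33,9],[38,2],[41,19],[42,16],[49,0]]
[[8,6],[11,0],[14,15],[25,0],[32,2],[33,9],[38,5],[41,19],[42,16],[49,0]]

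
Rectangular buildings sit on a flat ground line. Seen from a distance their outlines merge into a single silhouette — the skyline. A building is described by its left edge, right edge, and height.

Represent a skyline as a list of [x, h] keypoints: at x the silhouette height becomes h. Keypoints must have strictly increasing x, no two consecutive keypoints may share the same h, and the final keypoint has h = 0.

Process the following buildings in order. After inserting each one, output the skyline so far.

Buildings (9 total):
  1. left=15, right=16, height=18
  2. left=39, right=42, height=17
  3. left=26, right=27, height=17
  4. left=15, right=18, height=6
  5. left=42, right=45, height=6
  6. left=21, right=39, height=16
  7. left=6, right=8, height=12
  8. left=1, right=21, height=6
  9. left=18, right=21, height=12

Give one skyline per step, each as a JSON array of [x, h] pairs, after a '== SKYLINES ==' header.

== SKYLINES ==
[[15,18],[16,0]]
[[15,18],[16,0],[39,17],[42,0]]
[[15,18],[16,0],[26,17],[27,0],[39,17],[42,0]]
[[15,18],[16,6],[18,0],[26,17],[27,0],[39,17],[42,0]]
[[15,18],[16,6],[18,0],[26,17],[27,0],[39,17],[42,6],[45,0]]
[[15,18],[16,6],[18,0],[21,16],[26,17],[27,16],[39,17],[42,6],[45,0]]
[[6,12],[8,0],[15,18],[16,6],[18,0],[21,16],[26,17],[27,16],[39,17],[42,6],[45,0]]
[[1,6],[6,12],[8,6],[15,18],[16,6],[21,16],[26,17],[27,16],[39,17],[42,6],[45,0]]
[[1,6],[6,12],[8,6],[15,18],[16,6],[18,12],[21,16],[26,17],[27,16],[39,17],[42,6],[45,0]]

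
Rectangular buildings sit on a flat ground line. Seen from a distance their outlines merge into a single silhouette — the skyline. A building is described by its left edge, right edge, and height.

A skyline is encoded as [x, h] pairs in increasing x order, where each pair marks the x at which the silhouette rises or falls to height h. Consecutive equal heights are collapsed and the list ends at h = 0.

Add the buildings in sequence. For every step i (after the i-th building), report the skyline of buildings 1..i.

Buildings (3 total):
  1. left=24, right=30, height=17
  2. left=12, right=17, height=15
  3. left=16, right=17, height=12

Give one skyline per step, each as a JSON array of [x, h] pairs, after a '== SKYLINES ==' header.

== SKYLINES ==
[[24,17],[30,0]]
[[12,15],[17,0],[24,17],[30,0]]
[[12,15],[17,0],[24,17],[30,0]]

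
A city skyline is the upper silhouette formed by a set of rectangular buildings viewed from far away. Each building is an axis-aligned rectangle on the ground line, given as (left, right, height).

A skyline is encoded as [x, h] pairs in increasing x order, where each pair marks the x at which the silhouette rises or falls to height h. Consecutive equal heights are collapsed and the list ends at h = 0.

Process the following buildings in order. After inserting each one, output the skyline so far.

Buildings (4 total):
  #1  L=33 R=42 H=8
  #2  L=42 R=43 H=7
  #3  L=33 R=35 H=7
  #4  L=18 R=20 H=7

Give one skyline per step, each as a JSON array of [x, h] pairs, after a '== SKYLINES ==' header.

== SKYLINES ==
[[33,8],[42,0]]
[[33,8],[42,7],[43,0]]
[[33,8],[42,7],[43,0]]
[[18,7],[20,0],[33,8],[42,7],[43,0]]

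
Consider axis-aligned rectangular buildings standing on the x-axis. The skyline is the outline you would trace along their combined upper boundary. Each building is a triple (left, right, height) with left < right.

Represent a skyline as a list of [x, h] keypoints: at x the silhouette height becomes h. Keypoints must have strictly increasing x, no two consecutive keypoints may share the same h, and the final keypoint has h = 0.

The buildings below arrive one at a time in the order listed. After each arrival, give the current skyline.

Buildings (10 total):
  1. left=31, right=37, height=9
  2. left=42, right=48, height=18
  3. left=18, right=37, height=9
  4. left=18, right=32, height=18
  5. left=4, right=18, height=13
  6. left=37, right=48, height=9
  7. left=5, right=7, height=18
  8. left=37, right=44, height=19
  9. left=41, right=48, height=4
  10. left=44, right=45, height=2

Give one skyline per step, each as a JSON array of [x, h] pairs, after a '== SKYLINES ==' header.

== SKYLINES ==
[[31,9],[37,0]]
[[31,9],[37,0],[42,18],[48,0]]
[[18,9],[37,0],[42,18],[48,0]]
[[18,18],[32,9],[37,0],[42,18],[48,0]]
[[4,13],[18,18],[32,9],[37,0],[42,18],[48,0]]
[[4,13],[18,18],[32,9],[42,18],[48,0]]
[[4,13],[5,18],[7,13],[18,18],[32,9],[42,18],[48,0]]
[[4,13],[5,18],[7,13],[18,18],[32,9],[37,19],[44,18],[48,0]]
[[4,13],[5,18],[7,13],[18,18],[32,9],[37,19],[44,18],[48,0]]
[[4,13],[5,18],[7,13],[18,18],[32,9],[37,19],[44,18],[48,0]]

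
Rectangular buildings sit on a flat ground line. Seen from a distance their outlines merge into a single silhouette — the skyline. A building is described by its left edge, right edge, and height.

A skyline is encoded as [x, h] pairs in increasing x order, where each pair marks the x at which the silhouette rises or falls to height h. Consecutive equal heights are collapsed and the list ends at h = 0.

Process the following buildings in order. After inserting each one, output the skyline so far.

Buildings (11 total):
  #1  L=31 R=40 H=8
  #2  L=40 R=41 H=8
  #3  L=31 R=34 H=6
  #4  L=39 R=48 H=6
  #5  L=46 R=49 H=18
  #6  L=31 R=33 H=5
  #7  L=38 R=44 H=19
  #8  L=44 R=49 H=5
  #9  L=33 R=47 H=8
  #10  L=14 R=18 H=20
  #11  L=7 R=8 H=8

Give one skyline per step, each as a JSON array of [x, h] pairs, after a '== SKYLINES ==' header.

== SKYLINES ==
[[31,8],[40,0]]
[[31,8],[41,0]]
[[31,8],[41,0]]
[[31,8],[41,6],[48,0]]
[[31,8],[41,6],[46,18],[49,0]]
[[31,8],[41,6],[46,18],[49,0]]
[[31,8],[38,19],[44,6],[46,18],[49,0]]
[[31,8],[38,19],[44,6],[46,18],[49,0]]
[[31,8],[38,19],[44,8],[46,18],[49,0]]
[[14,20],[18,0],[31,8],[38,19],[44,8],[46,18],[49,0]]
[[7,8],[8,0],[14,20],[18,0],[31,8],[38,19],[44,8],[46,18],[49,0]]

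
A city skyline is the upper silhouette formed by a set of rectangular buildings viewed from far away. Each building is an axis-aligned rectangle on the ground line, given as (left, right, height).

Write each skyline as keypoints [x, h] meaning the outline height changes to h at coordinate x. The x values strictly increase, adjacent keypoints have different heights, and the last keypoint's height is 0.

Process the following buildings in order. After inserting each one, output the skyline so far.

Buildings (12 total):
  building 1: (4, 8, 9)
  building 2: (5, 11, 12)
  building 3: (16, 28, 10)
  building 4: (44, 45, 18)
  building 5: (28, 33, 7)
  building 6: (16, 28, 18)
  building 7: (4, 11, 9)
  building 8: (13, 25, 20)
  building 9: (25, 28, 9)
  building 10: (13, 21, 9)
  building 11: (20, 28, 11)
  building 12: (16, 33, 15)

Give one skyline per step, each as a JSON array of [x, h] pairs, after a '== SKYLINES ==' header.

== SKYLINES ==
[[4,9],[8,0]]
[[4,9],[5,12],[11,0]]
[[4,9],[5,12],[11,0],[16,10],[28,0]]
[[4,9],[5,12],[11,0],[16,10],[28,0],[44,18],[45,0]]
[[4,9],[5,12],[11,0],[16,10],[28,7],[33,0],[44,18],[45,0]]
[[4,9],[5,12],[11,0],[16,18],[28,7],[33,0],[44,18],[45,0]]
[[4,9],[5,12],[11,0],[16,18],[28,7],[33,0],[44,18],[45,0]]
[[4,9],[5,12],[11,0],[13,20],[25,18],[28,7],[33,0],[44,18],[45,0]]
[[4,9],[5,12],[11,0],[13,20],[25,18],[28,7],[33,0],[44,18],[45,0]]
[[4,9],[5,12],[11,0],[13,20],[25,18],[28,7],[33,0],[44,18],[45,0]]
[[4,9],[5,12],[11,0],[13,20],[25,18],[28,7],[33,0],[44,18],[45,0]]
[[4,9],[5,12],[11,0],[13,20],[25,18],[28,15],[33,0],[44,18],[45,0]]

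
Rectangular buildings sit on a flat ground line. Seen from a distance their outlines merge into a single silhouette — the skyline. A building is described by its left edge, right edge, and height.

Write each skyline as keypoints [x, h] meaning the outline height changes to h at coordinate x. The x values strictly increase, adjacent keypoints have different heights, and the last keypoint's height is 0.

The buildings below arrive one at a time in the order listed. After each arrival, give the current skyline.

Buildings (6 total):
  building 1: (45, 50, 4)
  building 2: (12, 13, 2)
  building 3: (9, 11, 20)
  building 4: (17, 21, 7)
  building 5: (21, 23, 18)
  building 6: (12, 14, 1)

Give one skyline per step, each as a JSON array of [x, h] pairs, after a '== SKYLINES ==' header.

== SKYLINES ==
[[45,4],[50,0]]
[[12,2],[13,0],[45,4],[50,0]]
[[9,20],[11,0],[12,2],[13,0],[45,4],[50,0]]
[[9,20],[11,0],[12,2],[13,0],[17,7],[21,0],[45,4],[50,0]]
[[9,20],[11,0],[12,2],[13,0],[17,7],[21,18],[23,0],[45,4],[50,0]]
[[9,20],[11,0],[12,2],[13,1],[14,0],[17,7],[21,18],[23,0],[45,4],[50,0]]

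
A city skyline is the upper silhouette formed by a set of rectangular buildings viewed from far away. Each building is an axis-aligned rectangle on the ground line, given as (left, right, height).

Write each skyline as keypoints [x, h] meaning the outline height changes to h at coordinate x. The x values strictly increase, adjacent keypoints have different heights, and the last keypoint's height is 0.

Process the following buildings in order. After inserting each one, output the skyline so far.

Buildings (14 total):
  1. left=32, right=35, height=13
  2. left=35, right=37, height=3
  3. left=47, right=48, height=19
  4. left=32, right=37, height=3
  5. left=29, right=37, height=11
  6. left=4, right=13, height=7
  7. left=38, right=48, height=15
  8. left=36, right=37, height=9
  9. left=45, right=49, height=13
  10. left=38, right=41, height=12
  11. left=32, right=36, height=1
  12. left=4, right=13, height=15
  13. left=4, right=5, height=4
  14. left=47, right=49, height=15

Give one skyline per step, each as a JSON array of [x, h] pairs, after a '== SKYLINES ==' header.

== SKYLINES ==
[[32,13],[35,0]]
[[32,13],[35,3],[37,0]]
[[32,13],[35,3],[37,0],[47,19],[48,0]]
[[32,13],[35,3],[37,0],[47,19],[48,0]]
[[29,11],[32,13],[35,11],[37,0],[47,19],[48,0]]
[[4,7],[13,0],[29,11],[32,13],[35,11],[37,0],[47,19],[48,0]]
[[4,7],[13,0],[29,11],[32,13],[35,11],[37,0],[38,15],[47,19],[48,0]]
[[4,7],[13,0],[29,11],[32,13],[35,11],[37,0],[38,15],[47,19],[48,0]]
[[4,7],[13,0],[29,11],[32,13],[35,11],[37,0],[38,15],[47,19],[48,13],[49,0]]
[[4,7],[13,0],[29,11],[32,13],[35,11],[37,0],[38,15],[47,19],[48,13],[49,0]]
[[4,7],[13,0],[29,11],[32,13],[35,11],[37,0],[38,15],[47,19],[48,13],[49,0]]
[[4,15],[13,0],[29,11],[32,13],[35,11],[37,0],[38,15],[47,19],[48,13],[49,0]]
[[4,15],[13,0],[29,11],[32,13],[35,11],[37,0],[38,15],[47,19],[48,13],[49,0]]
[[4,15],[13,0],[29,11],[32,13],[35,11],[37,0],[38,15],[47,19],[48,15],[49,0]]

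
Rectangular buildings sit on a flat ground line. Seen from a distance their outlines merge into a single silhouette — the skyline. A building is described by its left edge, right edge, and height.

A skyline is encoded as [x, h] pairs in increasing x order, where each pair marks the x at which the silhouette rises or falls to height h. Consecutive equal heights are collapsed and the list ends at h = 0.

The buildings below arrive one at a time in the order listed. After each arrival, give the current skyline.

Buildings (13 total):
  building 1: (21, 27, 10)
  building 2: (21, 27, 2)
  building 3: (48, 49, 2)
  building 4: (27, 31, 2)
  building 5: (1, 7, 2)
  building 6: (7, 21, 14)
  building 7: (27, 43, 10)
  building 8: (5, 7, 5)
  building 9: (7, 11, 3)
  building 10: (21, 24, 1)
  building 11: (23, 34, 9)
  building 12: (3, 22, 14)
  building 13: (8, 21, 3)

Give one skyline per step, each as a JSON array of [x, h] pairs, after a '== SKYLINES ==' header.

== SKYLINES ==
[[21,10],[27,0]]
[[21,10],[27,0]]
[[21,10],[27,0],[48,2],[49,0]]
[[21,10],[27,2],[31,0],[48,2],[49,0]]
[[1,2],[7,0],[21,10],[27,2],[31,0],[48,2],[49,0]]
[[1,2],[7,14],[21,10],[27,2],[31,0],[48,2],[49,0]]
[[1,2],[7,14],[21,10],[43,0],[48,2],[49,0]]
[[1,2],[5,5],[7,14],[21,10],[43,0],[48,2],[49,0]]
[[1,2],[5,5],[7,14],[21,10],[43,0],[48,2],[49,0]]
[[1,2],[5,5],[7,14],[21,10],[43,0],[48,2],[49,0]]
[[1,2],[5,5],[7,14],[21,10],[43,0],[48,2],[49,0]]
[[1,2],[3,14],[22,10],[43,0],[48,2],[49,0]]
[[1,2],[3,14],[22,10],[43,0],[48,2],[49,0]]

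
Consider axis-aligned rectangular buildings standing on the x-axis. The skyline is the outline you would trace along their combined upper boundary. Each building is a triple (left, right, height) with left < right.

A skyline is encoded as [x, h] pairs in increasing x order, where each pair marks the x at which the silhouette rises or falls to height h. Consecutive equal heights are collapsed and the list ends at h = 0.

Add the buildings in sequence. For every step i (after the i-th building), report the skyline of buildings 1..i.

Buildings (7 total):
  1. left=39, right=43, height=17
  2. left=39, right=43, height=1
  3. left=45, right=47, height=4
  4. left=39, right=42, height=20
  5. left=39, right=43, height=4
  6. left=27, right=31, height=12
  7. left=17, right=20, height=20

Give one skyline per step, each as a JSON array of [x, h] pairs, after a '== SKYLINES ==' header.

== SKYLINES ==
[[39,17],[43,0]]
[[39,17],[43,0]]
[[39,17],[43,0],[45,4],[47,0]]
[[39,20],[42,17],[43,0],[45,4],[47,0]]
[[39,20],[42,17],[43,0],[45,4],[47,0]]
[[27,12],[31,0],[39,20],[42,17],[43,0],[45,4],[47,0]]
[[17,20],[20,0],[27,12],[31,0],[39,20],[42,17],[43,0],[45,4],[47,0]]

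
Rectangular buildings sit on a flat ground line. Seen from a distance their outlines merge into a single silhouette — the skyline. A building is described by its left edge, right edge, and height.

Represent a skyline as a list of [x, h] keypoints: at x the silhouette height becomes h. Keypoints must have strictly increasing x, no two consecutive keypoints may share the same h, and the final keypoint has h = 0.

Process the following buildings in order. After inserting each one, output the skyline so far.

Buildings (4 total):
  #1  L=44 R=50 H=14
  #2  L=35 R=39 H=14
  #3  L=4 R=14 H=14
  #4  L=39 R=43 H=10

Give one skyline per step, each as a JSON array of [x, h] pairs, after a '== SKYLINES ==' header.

== SKYLINES ==
[[44,14],[50,0]]
[[35,14],[39,0],[44,14],[50,0]]
[[4,14],[14,0],[35,14],[39,0],[44,14],[50,0]]
[[4,14],[14,0],[35,14],[39,10],[43,0],[44,14],[50,0]]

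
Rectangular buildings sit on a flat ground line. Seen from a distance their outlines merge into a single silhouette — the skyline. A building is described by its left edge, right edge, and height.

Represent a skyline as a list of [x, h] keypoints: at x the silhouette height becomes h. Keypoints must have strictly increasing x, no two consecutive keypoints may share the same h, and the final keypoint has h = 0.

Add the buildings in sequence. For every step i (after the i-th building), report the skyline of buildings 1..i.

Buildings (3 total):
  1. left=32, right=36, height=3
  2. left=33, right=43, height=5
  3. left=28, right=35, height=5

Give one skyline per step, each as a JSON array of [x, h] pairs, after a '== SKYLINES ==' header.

== SKYLINES ==
[[32,3],[36,0]]
[[32,3],[33,5],[43,0]]
[[28,5],[43,0]]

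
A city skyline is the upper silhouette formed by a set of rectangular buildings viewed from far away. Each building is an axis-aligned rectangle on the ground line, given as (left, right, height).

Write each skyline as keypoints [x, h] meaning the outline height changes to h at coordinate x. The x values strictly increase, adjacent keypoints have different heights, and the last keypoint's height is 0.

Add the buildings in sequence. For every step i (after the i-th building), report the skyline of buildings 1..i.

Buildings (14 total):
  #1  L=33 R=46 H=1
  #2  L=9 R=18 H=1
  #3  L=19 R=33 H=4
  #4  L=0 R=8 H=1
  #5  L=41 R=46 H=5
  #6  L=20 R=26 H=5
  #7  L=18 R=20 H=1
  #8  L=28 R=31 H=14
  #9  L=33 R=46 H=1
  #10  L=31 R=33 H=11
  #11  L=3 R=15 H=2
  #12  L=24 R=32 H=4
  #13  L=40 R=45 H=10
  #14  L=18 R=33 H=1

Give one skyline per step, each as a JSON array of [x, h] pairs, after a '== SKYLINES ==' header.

== SKYLINES ==
[[33,1],[46,0]]
[[9,1],[18,0],[33,1],[46,0]]
[[9,1],[18,0],[19,4],[33,1],[46,0]]
[[0,1],[8,0],[9,1],[18,0],[19,4],[33,1],[46,0]]
[[0,1],[8,0],[9,1],[18,0],[19,4],[33,1],[41,5],[46,0]]
[[0,1],[8,0],[9,1],[18,0],[19,4],[20,5],[26,4],[33,1],[41,5],[46,0]]
[[0,1],[8,0],[9,1],[19,4],[20,5],[26,4],[33,1],[41,5],[46,0]]
[[0,1],[8,0],[9,1],[19,4],[20,5],[26,4],[28,14],[31,4],[33,1],[41,5],[46,0]]
[[0,1],[8,0],[9,1],[19,4],[20,5],[26,4],[28,14],[31,4],[33,1],[41,5],[46,0]]
[[0,1],[8,0],[9,1],[19,4],[20,5],[26,4],[28,14],[31,11],[33,1],[41,5],[46,0]]
[[0,1],[3,2],[15,1],[19,4],[20,5],[26,4],[28,14],[31,11],[33,1],[41,5],[46,0]]
[[0,1],[3,2],[15,1],[19,4],[20,5],[26,4],[28,14],[31,11],[33,1],[41,5],[46,0]]
[[0,1],[3,2],[15,1],[19,4],[20,5],[26,4],[28,14],[31,11],[33,1],[40,10],[45,5],[46,0]]
[[0,1],[3,2],[15,1],[19,4],[20,5],[26,4],[28,14],[31,11],[33,1],[40,10],[45,5],[46,0]]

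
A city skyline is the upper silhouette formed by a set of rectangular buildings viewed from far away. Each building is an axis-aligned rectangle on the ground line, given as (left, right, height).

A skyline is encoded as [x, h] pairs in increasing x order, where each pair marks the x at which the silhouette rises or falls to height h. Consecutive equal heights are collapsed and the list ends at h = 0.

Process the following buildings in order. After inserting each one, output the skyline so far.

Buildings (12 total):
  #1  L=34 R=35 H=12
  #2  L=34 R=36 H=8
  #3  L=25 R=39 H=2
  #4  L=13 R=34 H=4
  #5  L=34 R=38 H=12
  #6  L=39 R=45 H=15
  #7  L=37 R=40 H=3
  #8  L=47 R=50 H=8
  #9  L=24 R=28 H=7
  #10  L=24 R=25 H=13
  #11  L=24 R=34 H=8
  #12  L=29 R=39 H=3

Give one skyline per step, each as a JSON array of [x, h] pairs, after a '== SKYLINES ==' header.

== SKYLINES ==
[[34,12],[35,0]]
[[34,12],[35,8],[36,0]]
[[25,2],[34,12],[35,8],[36,2],[39,0]]
[[13,4],[34,12],[35,8],[36,2],[39,0]]
[[13,4],[34,12],[38,2],[39,0]]
[[13,4],[34,12],[38,2],[39,15],[45,0]]
[[13,4],[34,12],[38,3],[39,15],[45,0]]
[[13,4],[34,12],[38,3],[39,15],[45,0],[47,8],[50,0]]
[[13,4],[24,7],[28,4],[34,12],[38,3],[39,15],[45,0],[47,8],[50,0]]
[[13,4],[24,13],[25,7],[28,4],[34,12],[38,3],[39,15],[45,0],[47,8],[50,0]]
[[13,4],[24,13],[25,8],[34,12],[38,3],[39,15],[45,0],[47,8],[50,0]]
[[13,4],[24,13],[25,8],[34,12],[38,3],[39,15],[45,0],[47,8],[50,0]]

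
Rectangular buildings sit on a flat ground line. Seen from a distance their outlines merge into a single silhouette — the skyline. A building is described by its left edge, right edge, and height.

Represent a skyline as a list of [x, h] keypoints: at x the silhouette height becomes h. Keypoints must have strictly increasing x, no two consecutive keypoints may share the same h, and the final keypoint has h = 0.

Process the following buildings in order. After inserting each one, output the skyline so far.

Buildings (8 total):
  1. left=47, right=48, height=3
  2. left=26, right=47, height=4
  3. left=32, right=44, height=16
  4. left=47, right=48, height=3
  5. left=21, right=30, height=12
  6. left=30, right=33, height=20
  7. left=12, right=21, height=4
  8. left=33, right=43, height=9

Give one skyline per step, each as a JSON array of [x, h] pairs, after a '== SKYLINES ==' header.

== SKYLINES ==
[[47,3],[48,0]]
[[26,4],[47,3],[48,0]]
[[26,4],[32,16],[44,4],[47,3],[48,0]]
[[26,4],[32,16],[44,4],[47,3],[48,0]]
[[21,12],[30,4],[32,16],[44,4],[47,3],[48,0]]
[[21,12],[30,20],[33,16],[44,4],[47,3],[48,0]]
[[12,4],[21,12],[30,20],[33,16],[44,4],[47,3],[48,0]]
[[12,4],[21,12],[30,20],[33,16],[44,4],[47,3],[48,0]]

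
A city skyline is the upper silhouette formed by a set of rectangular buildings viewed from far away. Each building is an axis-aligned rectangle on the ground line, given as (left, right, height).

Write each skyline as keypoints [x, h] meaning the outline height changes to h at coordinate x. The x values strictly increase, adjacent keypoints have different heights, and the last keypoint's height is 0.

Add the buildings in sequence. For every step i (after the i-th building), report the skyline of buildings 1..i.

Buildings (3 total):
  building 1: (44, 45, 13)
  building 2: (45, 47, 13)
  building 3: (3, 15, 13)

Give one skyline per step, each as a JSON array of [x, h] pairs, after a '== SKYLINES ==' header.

== SKYLINES ==
[[44,13],[45,0]]
[[44,13],[47,0]]
[[3,13],[15,0],[44,13],[47,0]]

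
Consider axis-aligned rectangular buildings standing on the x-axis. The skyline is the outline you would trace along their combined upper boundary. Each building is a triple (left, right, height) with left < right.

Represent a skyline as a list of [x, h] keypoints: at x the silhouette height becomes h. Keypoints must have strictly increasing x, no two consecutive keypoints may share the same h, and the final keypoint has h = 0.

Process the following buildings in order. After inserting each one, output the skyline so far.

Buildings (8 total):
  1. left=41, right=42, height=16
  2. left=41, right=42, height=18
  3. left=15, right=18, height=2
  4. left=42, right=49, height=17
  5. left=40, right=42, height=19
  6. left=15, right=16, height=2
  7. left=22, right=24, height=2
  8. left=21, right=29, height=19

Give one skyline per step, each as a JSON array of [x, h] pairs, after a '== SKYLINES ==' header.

== SKYLINES ==
[[41,16],[42,0]]
[[41,18],[42,0]]
[[15,2],[18,0],[41,18],[42,0]]
[[15,2],[18,0],[41,18],[42,17],[49,0]]
[[15,2],[18,0],[40,19],[42,17],[49,0]]
[[15,2],[18,0],[40,19],[42,17],[49,0]]
[[15,2],[18,0],[22,2],[24,0],[40,19],[42,17],[49,0]]
[[15,2],[18,0],[21,19],[29,0],[40,19],[42,17],[49,0]]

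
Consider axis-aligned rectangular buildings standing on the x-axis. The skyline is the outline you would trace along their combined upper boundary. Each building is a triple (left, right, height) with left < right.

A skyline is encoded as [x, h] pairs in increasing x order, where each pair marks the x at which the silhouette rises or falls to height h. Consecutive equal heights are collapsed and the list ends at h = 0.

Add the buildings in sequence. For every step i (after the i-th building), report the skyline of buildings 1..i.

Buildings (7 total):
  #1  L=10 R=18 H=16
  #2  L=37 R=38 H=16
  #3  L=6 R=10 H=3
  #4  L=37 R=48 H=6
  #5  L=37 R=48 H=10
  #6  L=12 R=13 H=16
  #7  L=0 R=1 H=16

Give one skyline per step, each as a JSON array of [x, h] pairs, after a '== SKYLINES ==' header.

== SKYLINES ==
[[10,16],[18,0]]
[[10,16],[18,0],[37,16],[38,0]]
[[6,3],[10,16],[18,0],[37,16],[38,0]]
[[6,3],[10,16],[18,0],[37,16],[38,6],[48,0]]
[[6,3],[10,16],[18,0],[37,16],[38,10],[48,0]]
[[6,3],[10,16],[18,0],[37,16],[38,10],[48,0]]
[[0,16],[1,0],[6,3],[10,16],[18,0],[37,16],[38,10],[48,0]]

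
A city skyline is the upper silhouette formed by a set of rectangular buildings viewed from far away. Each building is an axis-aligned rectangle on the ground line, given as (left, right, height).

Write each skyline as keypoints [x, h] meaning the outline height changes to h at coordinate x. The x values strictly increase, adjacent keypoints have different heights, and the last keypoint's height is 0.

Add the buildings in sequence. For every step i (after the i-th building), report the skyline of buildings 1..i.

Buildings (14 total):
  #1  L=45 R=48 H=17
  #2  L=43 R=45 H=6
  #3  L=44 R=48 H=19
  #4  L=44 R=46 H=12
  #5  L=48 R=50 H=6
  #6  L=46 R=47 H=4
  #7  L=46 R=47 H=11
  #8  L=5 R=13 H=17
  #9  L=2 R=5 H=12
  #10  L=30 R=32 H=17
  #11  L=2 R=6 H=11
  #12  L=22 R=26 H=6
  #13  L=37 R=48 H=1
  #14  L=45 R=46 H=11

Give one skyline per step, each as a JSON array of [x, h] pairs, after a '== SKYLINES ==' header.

== SKYLINES ==
[[45,17],[48,0]]
[[43,6],[45,17],[48,0]]
[[43,6],[44,19],[48,0]]
[[43,6],[44,19],[48,0]]
[[43,6],[44,19],[48,6],[50,0]]
[[43,6],[44,19],[48,6],[50,0]]
[[43,6],[44,19],[48,6],[50,0]]
[[5,17],[13,0],[43,6],[44,19],[48,6],[50,0]]
[[2,12],[5,17],[13,0],[43,6],[44,19],[48,6],[50,0]]
[[2,12],[5,17],[13,0],[30,17],[32,0],[43,6],[44,19],[48,6],[50,0]]
[[2,12],[5,17],[13,0],[30,17],[32,0],[43,6],[44,19],[48,6],[50,0]]
[[2,12],[5,17],[13,0],[22,6],[26,0],[30,17],[32,0],[43,6],[44,19],[48,6],[50,0]]
[[2,12],[5,17],[13,0],[22,6],[26,0],[30,17],[32,0],[37,1],[43,6],[44,19],[48,6],[50,0]]
[[2,12],[5,17],[13,0],[22,6],[26,0],[30,17],[32,0],[37,1],[43,6],[44,19],[48,6],[50,0]]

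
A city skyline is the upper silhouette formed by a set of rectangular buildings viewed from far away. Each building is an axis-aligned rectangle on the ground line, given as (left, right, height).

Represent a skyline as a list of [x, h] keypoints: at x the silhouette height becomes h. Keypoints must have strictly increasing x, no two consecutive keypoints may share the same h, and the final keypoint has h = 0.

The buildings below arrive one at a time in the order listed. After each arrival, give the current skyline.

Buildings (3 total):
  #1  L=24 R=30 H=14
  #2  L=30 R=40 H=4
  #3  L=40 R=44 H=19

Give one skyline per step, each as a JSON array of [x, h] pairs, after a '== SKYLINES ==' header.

== SKYLINES ==
[[24,14],[30,0]]
[[24,14],[30,4],[40,0]]
[[24,14],[30,4],[40,19],[44,0]]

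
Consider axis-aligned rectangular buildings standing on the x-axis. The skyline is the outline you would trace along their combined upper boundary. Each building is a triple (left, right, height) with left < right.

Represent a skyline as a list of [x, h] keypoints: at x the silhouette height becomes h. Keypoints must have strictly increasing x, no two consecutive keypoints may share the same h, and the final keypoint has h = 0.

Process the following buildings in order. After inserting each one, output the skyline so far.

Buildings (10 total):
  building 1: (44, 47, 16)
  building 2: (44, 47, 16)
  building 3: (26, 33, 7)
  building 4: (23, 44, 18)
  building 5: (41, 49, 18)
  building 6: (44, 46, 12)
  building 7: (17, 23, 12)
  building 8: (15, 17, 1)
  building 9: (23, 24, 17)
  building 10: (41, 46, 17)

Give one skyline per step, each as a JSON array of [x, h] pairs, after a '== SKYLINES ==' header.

== SKYLINES ==
[[44,16],[47,0]]
[[44,16],[47,0]]
[[26,7],[33,0],[44,16],[47,0]]
[[23,18],[44,16],[47,0]]
[[23,18],[49,0]]
[[23,18],[49,0]]
[[17,12],[23,18],[49,0]]
[[15,1],[17,12],[23,18],[49,0]]
[[15,1],[17,12],[23,18],[49,0]]
[[15,1],[17,12],[23,18],[49,0]]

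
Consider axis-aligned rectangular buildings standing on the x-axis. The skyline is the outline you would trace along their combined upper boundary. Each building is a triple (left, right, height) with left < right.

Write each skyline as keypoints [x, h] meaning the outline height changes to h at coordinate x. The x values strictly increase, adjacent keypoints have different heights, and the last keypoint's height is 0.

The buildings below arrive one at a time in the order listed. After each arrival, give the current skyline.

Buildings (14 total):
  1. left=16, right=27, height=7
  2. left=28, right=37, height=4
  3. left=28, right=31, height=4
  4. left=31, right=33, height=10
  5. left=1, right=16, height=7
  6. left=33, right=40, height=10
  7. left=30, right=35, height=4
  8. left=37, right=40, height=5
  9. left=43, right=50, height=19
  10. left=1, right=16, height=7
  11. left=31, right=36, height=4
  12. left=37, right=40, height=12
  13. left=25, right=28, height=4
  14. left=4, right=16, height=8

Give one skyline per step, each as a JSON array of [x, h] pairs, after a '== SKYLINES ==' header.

== SKYLINES ==
[[16,7],[27,0]]
[[16,7],[27,0],[28,4],[37,0]]
[[16,7],[27,0],[28,4],[37,0]]
[[16,7],[27,0],[28,4],[31,10],[33,4],[37,0]]
[[1,7],[27,0],[28,4],[31,10],[33,4],[37,0]]
[[1,7],[27,0],[28,4],[31,10],[40,0]]
[[1,7],[27,0],[28,4],[31,10],[40,0]]
[[1,7],[27,0],[28,4],[31,10],[40,0]]
[[1,7],[27,0],[28,4],[31,10],[40,0],[43,19],[50,0]]
[[1,7],[27,0],[28,4],[31,10],[40,0],[43,19],[50,0]]
[[1,7],[27,0],[28,4],[31,10],[40,0],[43,19],[50,0]]
[[1,7],[27,0],[28,4],[31,10],[37,12],[40,0],[43,19],[50,0]]
[[1,7],[27,4],[31,10],[37,12],[40,0],[43,19],[50,0]]
[[1,7],[4,8],[16,7],[27,4],[31,10],[37,12],[40,0],[43,19],[50,0]]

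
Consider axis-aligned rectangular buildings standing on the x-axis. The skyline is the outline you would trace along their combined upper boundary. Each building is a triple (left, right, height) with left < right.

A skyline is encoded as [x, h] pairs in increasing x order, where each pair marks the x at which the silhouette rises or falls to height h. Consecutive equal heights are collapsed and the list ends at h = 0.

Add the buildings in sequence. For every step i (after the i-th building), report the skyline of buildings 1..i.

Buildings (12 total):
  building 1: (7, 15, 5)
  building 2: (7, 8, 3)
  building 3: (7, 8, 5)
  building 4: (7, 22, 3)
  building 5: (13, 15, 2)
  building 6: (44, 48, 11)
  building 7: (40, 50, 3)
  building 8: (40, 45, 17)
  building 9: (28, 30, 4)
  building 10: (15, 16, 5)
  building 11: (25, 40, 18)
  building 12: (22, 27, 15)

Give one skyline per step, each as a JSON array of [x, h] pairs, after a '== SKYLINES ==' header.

== SKYLINES ==
[[7,5],[15,0]]
[[7,5],[15,0]]
[[7,5],[15,0]]
[[7,5],[15,3],[22,0]]
[[7,5],[15,3],[22,0]]
[[7,5],[15,3],[22,0],[44,11],[48,0]]
[[7,5],[15,3],[22,0],[40,3],[44,11],[48,3],[50,0]]
[[7,5],[15,3],[22,0],[40,17],[45,11],[48,3],[50,0]]
[[7,5],[15,3],[22,0],[28,4],[30,0],[40,17],[45,11],[48,3],[50,0]]
[[7,5],[16,3],[22,0],[28,4],[30,0],[40,17],[45,11],[48,3],[50,0]]
[[7,5],[16,3],[22,0],[25,18],[40,17],[45,11],[48,3],[50,0]]
[[7,5],[16,3],[22,15],[25,18],[40,17],[45,11],[48,3],[50,0]]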